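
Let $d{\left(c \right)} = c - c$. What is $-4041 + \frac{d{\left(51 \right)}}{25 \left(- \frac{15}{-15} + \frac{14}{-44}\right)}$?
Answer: $-4041$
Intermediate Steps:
$d{\left(c \right)} = 0$
$-4041 + \frac{d{\left(51 \right)}}{25 \left(- \frac{15}{-15} + \frac{14}{-44}\right)} = -4041 + \frac{0}{25 \left(- \frac{15}{-15} + \frac{14}{-44}\right)} = -4041 + \frac{0}{25 \left(\left(-15\right) \left(- \frac{1}{15}\right) + 14 \left(- \frac{1}{44}\right)\right)} = -4041 + \frac{0}{25 \left(1 - \frac{7}{22}\right)} = -4041 + \frac{0}{25 \cdot \frac{15}{22}} = -4041 + \frac{0}{\frac{375}{22}} = -4041 + 0 \cdot \frac{22}{375} = -4041 + 0 = -4041$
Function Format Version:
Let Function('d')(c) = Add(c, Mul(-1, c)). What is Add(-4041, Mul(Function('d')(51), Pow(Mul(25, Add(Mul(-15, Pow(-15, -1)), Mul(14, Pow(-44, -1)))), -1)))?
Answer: -4041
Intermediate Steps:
Function('d')(c) = 0
Add(-4041, Mul(Function('d')(51), Pow(Mul(25, Add(Mul(-15, Pow(-15, -1)), Mul(14, Pow(-44, -1)))), -1))) = Add(-4041, Mul(0, Pow(Mul(25, Add(Mul(-15, Pow(-15, -1)), Mul(14, Pow(-44, -1)))), -1))) = Add(-4041, Mul(0, Pow(Mul(25, Add(Mul(-15, Rational(-1, 15)), Mul(14, Rational(-1, 44)))), -1))) = Add(-4041, Mul(0, Pow(Mul(25, Add(1, Rational(-7, 22))), -1))) = Add(-4041, Mul(0, Pow(Mul(25, Rational(15, 22)), -1))) = Add(-4041, Mul(0, Pow(Rational(375, 22), -1))) = Add(-4041, Mul(0, Rational(22, 375))) = Add(-4041, 0) = -4041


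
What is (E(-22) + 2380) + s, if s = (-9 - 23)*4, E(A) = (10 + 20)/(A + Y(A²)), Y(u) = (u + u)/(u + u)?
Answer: 15754/7 ≈ 2250.6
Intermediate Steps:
Y(u) = 1 (Y(u) = (2*u)/((2*u)) = (2*u)*(1/(2*u)) = 1)
E(A) = 30/(1 + A) (E(A) = (10 + 20)/(A + 1) = 30/(1 + A))
s = -128 (s = -32*4 = -128)
(E(-22) + 2380) + s = (30/(1 - 22) + 2380) - 128 = (30/(-21) + 2380) - 128 = (30*(-1/21) + 2380) - 128 = (-10/7 + 2380) - 128 = 16650/7 - 128 = 15754/7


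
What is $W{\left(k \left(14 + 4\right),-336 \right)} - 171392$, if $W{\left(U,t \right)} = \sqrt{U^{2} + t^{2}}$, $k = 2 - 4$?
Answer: $-171392 + 12 \sqrt{793} \approx -1.7105 \cdot 10^{5}$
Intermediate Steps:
$k = -2$ ($k = 2 - 4 = -2$)
$W{\left(k \left(14 + 4\right),-336 \right)} - 171392 = \sqrt{\left(- 2 \left(14 + 4\right)\right)^{2} + \left(-336\right)^{2}} - 171392 = \sqrt{\left(\left(-2\right) 18\right)^{2} + 112896} - 171392 = \sqrt{\left(-36\right)^{2} + 112896} - 171392 = \sqrt{1296 + 112896} - 171392 = \sqrt{114192} - 171392 = 12 \sqrt{793} - 171392 = -171392 + 12 \sqrt{793}$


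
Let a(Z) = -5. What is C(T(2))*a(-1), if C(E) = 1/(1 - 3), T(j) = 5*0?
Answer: 5/2 ≈ 2.5000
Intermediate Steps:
T(j) = 0
C(E) = -½ (C(E) = 1/(-2) = -½)
C(T(2))*a(-1) = -½*(-5) = 5/2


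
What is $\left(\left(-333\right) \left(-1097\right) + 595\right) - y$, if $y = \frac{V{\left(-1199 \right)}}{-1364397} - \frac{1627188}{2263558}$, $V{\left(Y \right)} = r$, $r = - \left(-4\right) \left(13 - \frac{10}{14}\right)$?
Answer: $\frac{3955113420988620238}{10809371105841} \approx 3.659 \cdot 10^{5}$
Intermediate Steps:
$r = \frac{344}{7}$ ($r = - \left(-4\right) \left(13 - \frac{5}{7}\right) = - \frac{\left(-4\right) 86}{7} = \left(-1\right) \left(- \frac{344}{7}\right) = \frac{344}{7} \approx 49.143$)
$V{\left(Y \right)} = \frac{344}{7}$
$y = - \frac{7770845821702}{10809371105841}$ ($y = \frac{344}{7 \left(-1364397\right)} - \frac{1627188}{2263558} = \frac{344}{7} \left(- \frac{1}{1364397}\right) - \frac{813594}{1131779} = - \frac{344}{9550779} - \frac{813594}{1131779} = - \frac{7770845821702}{10809371105841} \approx -0.7189$)
$\left(\left(-333\right) \left(-1097\right) + 595\right) - y = \left(\left(-333\right) \left(-1097\right) + 595\right) - - \frac{7770845821702}{10809371105841} = \left(365301 + 595\right) + \frac{7770845821702}{10809371105841} = 365896 + \frac{7770845821702}{10809371105841} = \frac{3955113420988620238}{10809371105841}$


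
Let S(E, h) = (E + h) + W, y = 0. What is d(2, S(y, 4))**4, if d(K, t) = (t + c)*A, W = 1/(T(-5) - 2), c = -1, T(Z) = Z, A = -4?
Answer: 40960000/2401 ≈ 17060.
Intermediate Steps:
W = -1/7 (W = 1/(-5 - 2) = 1/(-7) = -1/7 ≈ -0.14286)
S(E, h) = -1/7 + E + h (S(E, h) = (E + h) - 1/7 = -1/7 + E + h)
d(K, t) = 4 - 4*t (d(K, t) = (t - 1)*(-4) = (-1 + t)*(-4) = 4 - 4*t)
d(2, S(y, 4))**4 = (4 - 4*(-1/7 + 0 + 4))**4 = (4 - 4*27/7)**4 = (4 - 108/7)**4 = (-80/7)**4 = 40960000/2401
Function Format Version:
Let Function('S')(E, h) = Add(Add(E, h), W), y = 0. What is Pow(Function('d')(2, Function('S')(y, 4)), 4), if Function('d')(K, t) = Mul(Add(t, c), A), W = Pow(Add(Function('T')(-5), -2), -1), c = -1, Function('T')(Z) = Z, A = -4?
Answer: Rational(40960000, 2401) ≈ 17060.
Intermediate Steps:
W = Rational(-1, 7) (W = Pow(Add(-5, -2), -1) = Pow(-7, -1) = Rational(-1, 7) ≈ -0.14286)
Function('S')(E, h) = Add(Rational(-1, 7), E, h) (Function('S')(E, h) = Add(Add(E, h), Rational(-1, 7)) = Add(Rational(-1, 7), E, h))
Function('d')(K, t) = Add(4, Mul(-4, t)) (Function('d')(K, t) = Mul(Add(t, -1), -4) = Mul(Add(-1, t), -4) = Add(4, Mul(-4, t)))
Pow(Function('d')(2, Function('S')(y, 4)), 4) = Pow(Add(4, Mul(-4, Add(Rational(-1, 7), 0, 4))), 4) = Pow(Add(4, Mul(-4, Rational(27, 7))), 4) = Pow(Add(4, Rational(-108, 7)), 4) = Pow(Rational(-80, 7), 4) = Rational(40960000, 2401)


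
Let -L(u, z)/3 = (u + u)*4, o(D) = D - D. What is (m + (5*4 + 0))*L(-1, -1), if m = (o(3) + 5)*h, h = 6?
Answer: 1200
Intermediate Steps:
o(D) = 0
L(u, z) = -24*u (L(u, z) = -3*(u + u)*4 = -3*2*u*4 = -24*u)
m = 30 (m = (0 + 5)*6 = 5*6 = 30)
(m + (5*4 + 0))*L(-1, -1) = (30 + (5*4 + 0))*(-24*(-1)) = (30 + (20 + 0))*24 = (30 + 20)*24 = 50*24 = 1200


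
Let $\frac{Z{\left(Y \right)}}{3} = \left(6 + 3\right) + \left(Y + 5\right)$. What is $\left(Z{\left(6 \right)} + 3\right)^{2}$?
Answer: $3969$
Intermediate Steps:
$Z{\left(Y \right)} = 42 + 3 Y$ ($Z{\left(Y \right)} = 3 \left(\left(6 + 3\right) + \left(Y + 5\right)\right) = 3 \left(9 + \left(5 + Y\right)\right) = 3 \left(14 + Y\right) = 42 + 3 Y$)
$\left(Z{\left(6 \right)} + 3\right)^{2} = \left(\left(42 + 3 \cdot 6\right) + 3\right)^{2} = \left(\left(42 + 18\right) + 3\right)^{2} = \left(60 + 3\right)^{2} = 63^{2} = 3969$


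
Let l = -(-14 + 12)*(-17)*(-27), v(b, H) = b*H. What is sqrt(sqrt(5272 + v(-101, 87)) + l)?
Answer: sqrt(918 + I*sqrt(3515)) ≈ 30.314 + 0.97788*I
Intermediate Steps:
v(b, H) = H*b
l = 918 (l = -(-2*(-17))*(-27) = -34*(-27) = -1*(-918) = 918)
sqrt(sqrt(5272 + v(-101, 87)) + l) = sqrt(sqrt(5272 + 87*(-101)) + 918) = sqrt(sqrt(5272 - 8787) + 918) = sqrt(sqrt(-3515) + 918) = sqrt(I*sqrt(3515) + 918) = sqrt(918 + I*sqrt(3515))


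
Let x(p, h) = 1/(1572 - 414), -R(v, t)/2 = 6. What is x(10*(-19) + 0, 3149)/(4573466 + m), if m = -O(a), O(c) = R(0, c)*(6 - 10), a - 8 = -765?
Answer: 1/5296018044 ≈ 1.8882e-10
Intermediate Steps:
R(v, t) = -12 (R(v, t) = -2*6 = -12)
a = -757 (a = 8 - 765 = -757)
x(p, h) = 1/1158
O(c) = 48 (O(c) = -12*(6 - 10) = -12*(-4) = 48)
m = -48 (m = -1*48 = -48)
x(10*(-19) + 0, 3149)/(4573466 + m) = 1/(1158*(4573466 - 48)) = (1/1158)/4573418 = (1/1158)*(1/4573418) = 1/5296018044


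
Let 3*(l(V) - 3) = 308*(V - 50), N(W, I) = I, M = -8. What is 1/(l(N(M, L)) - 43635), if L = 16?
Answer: -3/141368 ≈ -2.1221e-5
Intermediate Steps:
l(V) = -15391/3 + 308*V/3 (l(V) = 3 + (308*(V - 50))/3 = 3 + (308*(-50 + V))/3 = 3 + (-15400 + 308*V)/3 = 3 + (-15400/3 + 308*V/3) = -15391/3 + 308*V/3)
1/(l(N(M, L)) - 43635) = 1/((-15391/3 + (308/3)*16) - 43635) = 1/((-15391/3 + 4928/3) - 43635) = 1/(-10463/3 - 43635) = 1/(-141368/3) = -3/141368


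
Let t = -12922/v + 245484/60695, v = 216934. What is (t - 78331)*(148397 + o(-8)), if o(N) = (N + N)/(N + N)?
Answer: -76522679430751452036/6583404565 ≈ -1.1624e+10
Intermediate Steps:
o(N) = 1 (o(N) = (2*N)/((2*N)) = (2*N)*(1/(2*N)) = 1)
t = 26234762633/6583404565 (t = -12922/216934 + 245484/60695 = -12922*1/216934 + 245484*(1/60695) = -6461/108467 + 245484/60695 = 26234762633/6583404565 ≈ 3.9850)
(t - 78331)*(148397 + o(-8)) = (26234762633/6583404565 - 78331)*(148397 + 1) = -515658428218382/6583404565*148398 = -76522679430751452036/6583404565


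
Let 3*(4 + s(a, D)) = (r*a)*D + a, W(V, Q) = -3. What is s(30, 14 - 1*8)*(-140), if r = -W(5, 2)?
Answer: -26040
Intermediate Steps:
r = 3 (r = -1*(-3) = 3)
s(a, D) = -4 + a/3 + D*a (s(a, D) = -4 + ((3*a)*D + a)/3 = -4 + (3*D*a + a)/3 = -4 + (a + 3*D*a)/3 = -4 + (a/3 + D*a) = -4 + a/3 + D*a)
s(30, 14 - 1*8)*(-140) = (-4 + (⅓)*30 + (14 - 1*8)*30)*(-140) = (-4 + 10 + (14 - 8)*30)*(-140) = (-4 + 10 + 6*30)*(-140) = (-4 + 10 + 180)*(-140) = 186*(-140) = -26040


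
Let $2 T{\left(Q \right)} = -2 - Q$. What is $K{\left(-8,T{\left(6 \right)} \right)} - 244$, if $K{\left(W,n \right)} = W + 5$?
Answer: $-247$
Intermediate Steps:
$T{\left(Q \right)} = -1 - \frac{Q}{2}$ ($T{\left(Q \right)} = \frac{-2 - Q}{2} = -1 - \frac{Q}{2}$)
$K{\left(W,n \right)} = 5 + W$
$K{\left(-8,T{\left(6 \right)} \right)} - 244 = \left(5 - 8\right) - 244 = -3 - 244 = -247$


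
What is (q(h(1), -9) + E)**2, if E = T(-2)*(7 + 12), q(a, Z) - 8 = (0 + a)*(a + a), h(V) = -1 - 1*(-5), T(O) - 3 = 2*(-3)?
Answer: 289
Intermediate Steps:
T(O) = -3 (T(O) = 3 + 2*(-3) = 3 - 6 = -3)
h(V) = 4 (h(V) = -1 + 5 = 4)
q(a, Z) = 8 + 2*a**2 (q(a, Z) = 8 + (0 + a)*(a + a) = 8 + a*(2*a) = 8 + 2*a**2)
E = -57 (E = -3*(7 + 12) = -3*19 = -57)
(q(h(1), -9) + E)**2 = ((8 + 2*4**2) - 57)**2 = ((8 + 2*16) - 57)**2 = ((8 + 32) - 57)**2 = (40 - 57)**2 = (-17)**2 = 289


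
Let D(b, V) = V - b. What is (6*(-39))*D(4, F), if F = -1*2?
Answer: 1404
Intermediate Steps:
F = -2
(6*(-39))*D(4, F) = (6*(-39))*(-2 - 1*4) = -234*(-2 - 4) = -234*(-6) = 1404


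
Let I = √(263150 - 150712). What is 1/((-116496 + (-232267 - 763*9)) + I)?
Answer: -177815/63236292231 - √112438/126472584462 ≈ -2.8146e-6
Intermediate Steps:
I = √112438 ≈ 335.32
1/((-116496 + (-232267 - 763*9)) + I) = 1/((-116496 + (-232267 - 763*9)) + √112438) = 1/((-116496 + (-232267 - 1*6867)) + √112438) = 1/((-116496 + (-232267 - 6867)) + √112438) = 1/((-116496 - 239134) + √112438) = 1/(-355630 + √112438)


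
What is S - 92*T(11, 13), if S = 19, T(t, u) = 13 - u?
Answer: 19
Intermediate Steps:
S - 92*T(11, 13) = 19 - 92*(13 - 1*13) = 19 - 92*(13 - 13) = 19 - 92*0 = 19 + 0 = 19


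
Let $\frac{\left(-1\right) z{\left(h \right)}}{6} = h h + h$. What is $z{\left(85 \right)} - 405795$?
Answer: $-449655$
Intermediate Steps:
$z{\left(h \right)} = - 6 h - 6 h^{2}$ ($z{\left(h \right)} = - 6 \left(h h + h\right) = - 6 \left(h^{2} + h\right) = - 6 \left(h + h^{2}\right) = - 6 h - 6 h^{2}$)
$z{\left(85 \right)} - 405795 = \left(-6\right) 85 \left(1 + 85\right) - 405795 = \left(-6\right) 85 \cdot 86 - 405795 = -43860 - 405795 = -449655$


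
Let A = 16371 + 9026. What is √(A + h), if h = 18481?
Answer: √43878 ≈ 209.47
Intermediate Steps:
A = 25397
√(A + h) = √(25397 + 18481) = √43878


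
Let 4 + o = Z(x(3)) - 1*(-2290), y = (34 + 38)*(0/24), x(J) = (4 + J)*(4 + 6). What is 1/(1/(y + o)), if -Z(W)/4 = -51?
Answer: 2490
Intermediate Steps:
x(J) = 40 + 10*J (x(J) = (4 + J)*10 = 40 + 10*J)
Z(W) = 204 (Z(W) = -4*(-51) = 204)
y = 0 (y = 72*(0*(1/24)) = 72*0 = 0)
o = 2490 (o = -4 + (204 - 1*(-2290)) = -4 + (204 + 2290) = -4 + 2494 = 2490)
1/(1/(y + o)) = 1/(1/(0 + 2490)) = 1/(1/2490) = 2490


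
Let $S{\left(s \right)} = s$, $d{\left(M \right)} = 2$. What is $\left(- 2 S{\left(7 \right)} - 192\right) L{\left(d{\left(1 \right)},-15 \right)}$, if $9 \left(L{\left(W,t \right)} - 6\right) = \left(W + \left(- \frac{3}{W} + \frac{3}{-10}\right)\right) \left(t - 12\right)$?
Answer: $- \frac{5562}{5} \approx -1112.4$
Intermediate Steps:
$L{\left(W,t \right)} = 6 + \frac{\left(-12 + t\right) \left(- \frac{3}{10} + W - \frac{3}{W}\right)}{9}$ ($L{\left(W,t \right)} = 6 + \frac{\left(W + \left(- \frac{3}{W} + \frac{3}{-10}\right)\right) \left(t - 12\right)}{9} = 6 + \frac{\left(W + \left(- \frac{3}{W} + 3 \left(- \frac{1}{10}\right)\right)\right) \left(-12 + t\right)}{9} = 6 + \frac{\left(W - \left(\frac{3}{10} + \frac{3}{W}\right)\right) \left(-12 + t\right)}{9} = 6 + \frac{\left(- \frac{3}{10} + W - \frac{3}{W}\right) \left(-12 + t\right)}{9} = 6 + \frac{\left(-12 + t\right) \left(- \frac{3}{10} + W - \frac{3}{W}\right)}{9}$)
$\left(- 2 S{\left(7 \right)} - 192\right) L{\left(d{\left(1 \right)},-15 \right)} = \left(\left(-2\right) 7 - 192\right) \frac{360 - -450 + 2 \left(576 - 240 - -45 + 10 \cdot 2 \left(-15\right)\right)}{90 \cdot 2} = \left(-14 - 192\right) \frac{1}{90} \cdot \frac{1}{2} \left(360 + 450 + 2 \left(576 - 240 + 45 - 300\right)\right) = - 206 \cdot \frac{1}{90} \cdot \frac{1}{2} \left(360 + 450 + 2 \cdot 81\right) = - 206 \cdot \frac{1}{90} \cdot \frac{1}{2} \left(360 + 450 + 162\right) = - 206 \cdot \frac{1}{90} \cdot \frac{1}{2} \cdot 972 = \left(-206\right) \frac{27}{5} = - \frac{5562}{5}$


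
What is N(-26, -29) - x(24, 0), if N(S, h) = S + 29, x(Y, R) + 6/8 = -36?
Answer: 159/4 ≈ 39.750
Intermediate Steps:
x(Y, R) = -147/4 (x(Y, R) = -¾ - 36 = -147/4)
N(S, h) = 29 + S
N(-26, -29) - x(24, 0) = (29 - 26) - 1*(-147/4) = 3 + 147/4 = 159/4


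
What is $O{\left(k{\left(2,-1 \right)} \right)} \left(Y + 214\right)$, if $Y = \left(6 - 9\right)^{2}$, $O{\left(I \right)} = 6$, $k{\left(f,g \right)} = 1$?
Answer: $1338$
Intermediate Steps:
$Y = 9$ ($Y = \left(-3\right)^{2} = 9$)
$O{\left(k{\left(2,-1 \right)} \right)} \left(Y + 214\right) = 6 \left(9 + 214\right) = 6 \cdot 223 = 1338$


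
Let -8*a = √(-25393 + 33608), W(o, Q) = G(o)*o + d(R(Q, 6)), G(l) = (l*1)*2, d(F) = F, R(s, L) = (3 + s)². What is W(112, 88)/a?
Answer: -266952*√8215/8215 ≈ -2945.3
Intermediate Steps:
G(l) = 2*l (G(l) = l*2 = 2*l)
W(o, Q) = (3 + Q)² + 2*o² (W(o, Q) = (2*o)*o + (3 + Q)² = 2*o² + (3 + Q)² = (3 + Q)² + 2*o²)
a = -√8215/8 (a = -√(-25393 + 33608)/8 = -√8215/8 ≈ -11.330)
W(112, 88)/a = ((3 + 88)² + 2*112²)/((-√8215/8)) = (91² + 2*12544)*(-8*√8215/8215) = (8281 + 25088)*(-8*√8215/8215) = 33369*(-8*√8215/8215) = -266952*√8215/8215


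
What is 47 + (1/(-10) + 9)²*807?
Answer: 6396947/100 ≈ 63970.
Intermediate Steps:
47 + (1/(-10) + 9)²*807 = 47 + (-⅒ + 9)²*807 = 47 + (89/10)²*807 = 47 + (7921/100)*807 = 47 + 6392247/100 = 6396947/100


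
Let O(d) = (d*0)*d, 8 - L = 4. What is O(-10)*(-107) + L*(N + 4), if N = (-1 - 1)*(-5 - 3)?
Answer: 80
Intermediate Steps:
L = 4 (L = 8 - 1*4 = 8 - 4 = 4)
N = 16 (N = -2*(-8) = 16)
O(d) = 0 (O(d) = 0*d = 0)
O(-10)*(-107) + L*(N + 4) = 0*(-107) + 4*(16 + 4) = 0 + 4*20 = 0 + 80 = 80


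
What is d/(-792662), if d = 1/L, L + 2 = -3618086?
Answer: 1/2867920870256 ≈ 3.4868e-13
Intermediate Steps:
L = -3618088 (L = -2 - 3618086 = -3618088)
d = -1/3618088 (d = 1/(-3618088) = -1/3618088 ≈ -2.7639e-7)
d/(-792662) = -1/3618088/(-792662) = -1/3618088*(-1/792662) = 1/2867920870256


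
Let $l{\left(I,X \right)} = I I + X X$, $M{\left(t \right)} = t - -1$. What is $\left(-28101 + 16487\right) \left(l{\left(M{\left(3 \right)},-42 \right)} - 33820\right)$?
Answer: $372112560$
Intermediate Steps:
$M{\left(t \right)} = 1 + t$ ($M{\left(t \right)} = t + 1 = 1 + t$)
$l{\left(I,X \right)} = I^{2} + X^{2}$
$\left(-28101 + 16487\right) \left(l{\left(M{\left(3 \right)},-42 \right)} - 33820\right) = \left(-28101 + 16487\right) \left(\left(\left(1 + 3\right)^{2} + \left(-42\right)^{2}\right) - 33820\right) = - 11614 \left(\left(4^{2} + 1764\right) - 33820\right) = - 11614 \left(\left(16 + 1764\right) - 33820\right) = - 11614 \left(1780 - 33820\right) = \left(-11614\right) \left(-32040\right) = 372112560$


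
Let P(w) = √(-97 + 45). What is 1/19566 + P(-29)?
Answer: 1/19566 + 2*I*√13 ≈ 5.1109e-5 + 7.2111*I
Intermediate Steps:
P(w) = 2*I*√13 (P(w) = √(-52) = 2*I*√13)
1/19566 + P(-29) = 1/19566 + 2*I*√13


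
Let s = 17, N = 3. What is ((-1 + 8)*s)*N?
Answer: 357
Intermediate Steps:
((-1 + 8)*s)*N = ((-1 + 8)*17)*3 = (7*17)*3 = 119*3 = 357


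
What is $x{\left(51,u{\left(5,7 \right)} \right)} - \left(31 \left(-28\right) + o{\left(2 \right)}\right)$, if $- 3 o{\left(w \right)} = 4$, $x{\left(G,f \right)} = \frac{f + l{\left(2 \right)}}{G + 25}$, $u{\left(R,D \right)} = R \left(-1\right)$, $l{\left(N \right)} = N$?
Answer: $\frac{198199}{228} \approx 869.29$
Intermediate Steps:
$u{\left(R,D \right)} = - R$
$x{\left(G,f \right)} = \frac{2 + f}{25 + G}$ ($x{\left(G,f \right)} = \frac{f + 2}{G + 25} = \frac{2 + f}{25 + G}$)
$o{\left(w \right)} = - \frac{4}{3}$ ($o{\left(w \right)} = \left(- \frac{1}{3}\right) 4 = - \frac{4}{3}$)
$x{\left(51,u{\left(5,7 \right)} \right)} - \left(31 \left(-28\right) + o{\left(2 \right)}\right) = \frac{2 - 5}{25 + 51} - \left(31 \left(-28\right) - \frac{4}{3}\right) = \frac{2 - 5}{76} - \left(-868 - \frac{4}{3}\right) = \frac{1}{76} \left(-3\right) - - \frac{2608}{3} = - \frac{3}{76} + \frac{2608}{3} = \frac{198199}{228}$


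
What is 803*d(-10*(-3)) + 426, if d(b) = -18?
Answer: -14028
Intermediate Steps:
803*d(-10*(-3)) + 426 = 803*(-18) + 426 = -14454 + 426 = -14028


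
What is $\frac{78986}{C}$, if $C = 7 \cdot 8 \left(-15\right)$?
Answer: $- \frac{39493}{420} \approx -94.031$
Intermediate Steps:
$C = -840$ ($C = 56 \left(-15\right) = -840$)
$\frac{78986}{C} = \frac{78986}{-840} = 78986 \left(- \frac{1}{840}\right) = - \frac{39493}{420}$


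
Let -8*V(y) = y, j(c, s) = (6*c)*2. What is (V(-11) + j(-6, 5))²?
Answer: 319225/64 ≈ 4987.9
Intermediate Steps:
j(c, s) = 12*c
V(y) = -y/8
(V(-11) + j(-6, 5))² = (-⅛*(-11) + 12*(-6))² = (11/8 - 72)² = (-565/8)² = 319225/64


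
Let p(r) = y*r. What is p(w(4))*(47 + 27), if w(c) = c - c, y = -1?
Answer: 0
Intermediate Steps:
w(c) = 0
p(r) = -r
p(w(4))*(47 + 27) = (-1*0)*(47 + 27) = 0*74 = 0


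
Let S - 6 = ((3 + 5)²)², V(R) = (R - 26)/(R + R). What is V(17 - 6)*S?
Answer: -30765/11 ≈ -2796.8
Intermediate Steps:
V(R) = (-26 + R)/(2*R) (V(R) = (-26 + R)/((2*R)) = (-26 + R)*(1/(2*R)) = (-26 + R)/(2*R))
S = 4102 (S = 6 + ((3 + 5)²)² = 6 + (8²)² = 6 + 64² = 6 + 4096 = 4102)
V(17 - 6)*S = ((-26 + (17 - 6))/(2*(17 - 6)))*4102 = ((½)*(-26 + 11)/11)*4102 = ((½)*(1/11)*(-15))*4102 = -15/22*4102 = -30765/11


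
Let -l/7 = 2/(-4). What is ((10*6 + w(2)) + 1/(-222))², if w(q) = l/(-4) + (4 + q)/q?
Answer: 3042956569/788544 ≈ 3859.0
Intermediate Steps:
l = 7/2 (l = -14/(-4) = -14*(-1)/4 = -7*(-½) = 7/2 ≈ 3.5000)
w(q) = -7/8 + (4 + q)/q (w(q) = (7/2)/(-4) + (4 + q)/q = (7/2)*(-¼) + (4 + q)/q = -7/8 + (4 + q)/q)
((10*6 + w(2)) + 1/(-222))² = ((10*6 + (⅛)*(32 + 2)/2) + 1/(-222))² = ((60 + (⅛)*(½)*34) - 1/222)² = ((60 + 17/8) - 1/222)² = (497/8 - 1/222)² = (55163/888)² = 3042956569/788544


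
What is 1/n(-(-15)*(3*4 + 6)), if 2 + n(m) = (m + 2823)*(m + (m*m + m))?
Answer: 1/227149918 ≈ 4.4024e-9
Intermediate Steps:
n(m) = -2 + (2823 + m)*(m² + 2*m) (n(m) = -2 + (m + 2823)*(m + (m*m + m)) = -2 + (2823 + m)*(m + (m² + m)) = -2 + (2823 + m)*(m + (m + m²)) = -2 + (2823 + m)*(m² + 2*m))
1/n(-(-15)*(3*4 + 6)) = 1/(-2 + (-(-15)*(3*4 + 6))³ + 2825*(-(-15)*(3*4 + 6))² + 5646*(-(-15)*(3*4 + 6))) = 1/(-2 + (-(-15)*(12 + 6))³ + 2825*(-(-15)*(12 + 6))² + 5646*(-(-15)*(12 + 6))) = 1/(-2 + (-(-15)*18)³ + 2825*(-(-15)*18)² + 5646*(-(-15)*18)) = 1/(-2 + (-1*(-270))³ + 2825*(-1*(-270))² + 5646*(-1*(-270))) = 1/(-2 + 270³ + 2825*270² + 5646*270) = 1/(-2 + 19683000 + 2825*72900 + 1524420) = 1/(-2 + 19683000 + 205942500 + 1524420) = 1/227149918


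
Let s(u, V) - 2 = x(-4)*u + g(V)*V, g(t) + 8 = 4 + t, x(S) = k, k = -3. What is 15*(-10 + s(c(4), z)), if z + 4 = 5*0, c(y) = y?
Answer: 180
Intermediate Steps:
x(S) = -3
g(t) = -4 + t (g(t) = -8 + (4 + t) = -4 + t)
z = -4 (z = -4 + 5*0 = -4 + 0 = -4)
s(u, V) = 2 - 3*u + V*(-4 + V) (s(u, V) = 2 + (-3*u + (-4 + V)*V) = 2 + (-3*u + V*(-4 + V)) = 2 - 3*u + V*(-4 + V))
15*(-10 + s(c(4), z)) = 15*(-10 + (2 - 3*4 - 4*(-4 - 4))) = 15*(-10 + (2 - 12 - 4*(-8))) = 15*(-10 + (2 - 12 + 32)) = 15*(-10 + 22) = 15*12 = 180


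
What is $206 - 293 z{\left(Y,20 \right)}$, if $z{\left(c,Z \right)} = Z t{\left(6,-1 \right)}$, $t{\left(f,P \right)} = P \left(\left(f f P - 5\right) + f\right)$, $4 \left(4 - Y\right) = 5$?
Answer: $-204894$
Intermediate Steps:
$Y = \frac{11}{4}$ ($Y = 4 - \frac{5}{4} = \frac{11}{4} \approx 2.75$)
$t{\left(f,P \right)} = P \left(-5 + f + P f^{2}\right)$ ($t{\left(f,P \right)} = P \left(\left(f^{2} P - 5\right) + f\right) = P \left(\left(P f^{2} - 5\right) + f\right) = P \left(\left(-5 + P f^{2}\right) + f\right) = P \left(-5 + f + P f^{2}\right)$)
$z{\left(c,Z \right)} = 35 Z$ ($z{\left(c,Z \right)} = Z \left(- (-5 + 6 - 6^{2})\right) = Z \left(- (-5 + 6 - 36)\right) = Z \left(\left(-1\right) \left(-35\right)\right) = Z 35 = 35 Z$)
$206 - 293 z{\left(Y,20 \right)} = 206 - 293 \cdot 35 \cdot 20 = 206 - 205100 = -204894$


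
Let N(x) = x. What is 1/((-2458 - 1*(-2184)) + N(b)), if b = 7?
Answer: -1/267 ≈ -0.0037453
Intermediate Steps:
1/((-2458 - 1*(-2184)) + N(b)) = 1/((-2458 - 1*(-2184)) + 7) = 1/((-2458 + 2184) + 7) = 1/(-274 + 7) = 1/(-267) = -1/267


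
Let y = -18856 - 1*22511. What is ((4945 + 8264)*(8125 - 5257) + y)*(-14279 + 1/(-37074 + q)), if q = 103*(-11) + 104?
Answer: -6862941678223070/12701 ≈ -5.4035e+11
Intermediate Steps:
y = -41367 (y = -18856 - 22511 = -41367)
q = -1029 (q = -1133 + 104 = -1029)
((4945 + 8264)*(8125 - 5257) + y)*(-14279 + 1/(-37074 + q)) = ((4945 + 8264)*(8125 - 5257) - 41367)*(-14279 + 1/(-37074 - 1029)) = (13209*2868 - 41367)*(-14279 + 1/(-38103)) = (37883412 - 41367)*(-14279 - 1/38103) = 37842045*(-544072738/38103) = -6862941678223070/12701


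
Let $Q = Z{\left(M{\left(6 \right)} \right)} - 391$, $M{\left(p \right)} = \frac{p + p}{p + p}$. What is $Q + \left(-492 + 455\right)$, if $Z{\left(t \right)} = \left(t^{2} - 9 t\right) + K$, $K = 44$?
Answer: $-392$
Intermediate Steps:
$M{\left(p \right)} = 1$ ($M{\left(p \right)} = \frac{2 p}{2 p} = 2 p \frac{1}{2 p} = 1$)
$Z{\left(t \right)} = 44 + t^{2} - 9 t$ ($Z{\left(t \right)} = \left(t^{2} - 9 t\right) + 44 = 44 + t^{2} - 9 t$)
$Q = -355$ ($Q = \left(44 + 1^{2} - 9\right) - 391 = \left(44 + 1 - 9\right) - 391 = 36 - 391 = -355$)
$Q + \left(-492 + 455\right) = -355 + \left(-492 + 455\right) = -355 - 37 = -392$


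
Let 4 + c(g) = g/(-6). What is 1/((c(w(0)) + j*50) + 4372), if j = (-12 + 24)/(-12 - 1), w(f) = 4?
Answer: 39/168526 ≈ 0.00023142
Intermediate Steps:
c(g) = -4 - g/6 (c(g) = -4 + g/(-6) = -4 + g*(-⅙) = -4 - g/6)
j = -12/13 (j = 12/(-13) = 12*(-1/13) = -12/13 ≈ -0.92308)
1/((c(w(0)) + j*50) + 4372) = 1/(((-4 - ⅙*4) - 12/13*50) + 4372) = 1/(((-4 - ⅔) - 600/13) + 4372) = 1/((-14/3 - 600/13) + 4372) = 1/(-1982/39 + 4372) = 1/(168526/39) = 39/168526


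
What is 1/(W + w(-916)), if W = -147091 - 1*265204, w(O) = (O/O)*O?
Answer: -1/413211 ≈ -2.4201e-6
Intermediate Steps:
w(O) = O (w(O) = 1*O = O)
W = -412295 (W = -147091 - 265204 = -412295)
1/(W + w(-916)) = 1/(-412295 - 916) = 1/(-413211) = -1/413211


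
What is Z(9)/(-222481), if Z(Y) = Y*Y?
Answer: -81/222481 ≈ -0.00036408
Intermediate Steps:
Z(Y) = Y**2
Z(9)/(-222481) = 9**2/(-222481) = 81*(-1/222481) = -81/222481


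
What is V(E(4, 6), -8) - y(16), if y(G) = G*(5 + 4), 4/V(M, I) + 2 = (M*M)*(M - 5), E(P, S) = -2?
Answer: -2162/15 ≈ -144.13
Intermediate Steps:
V(M, I) = 4/(-2 + M²*(-5 + M)) (V(M, I) = 4/(-2 + (M*M)*(M - 5)) = 4/(-2 + M²*(-5 + M)))
y(G) = 9*G (y(G) = G*9 = 9*G)
V(E(4, 6), -8) - y(16) = 4/(-2 + (-2)³ - 5*(-2)²) - 9*16 = 4/(-2 - 8 - 5*4) - 1*144 = 4/(-2 - 8 - 20) - 144 = 4/(-30) - 144 = 4*(-1/30) - 144 = -2/15 - 144 = -2162/15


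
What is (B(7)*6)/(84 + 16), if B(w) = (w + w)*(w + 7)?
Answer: 294/25 ≈ 11.760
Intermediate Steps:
B(w) = 2*w*(7 + w) (B(w) = (2*w)*(7 + w) = 2*w*(7 + w))
(B(7)*6)/(84 + 16) = ((2*7*(7 + 7))*6)/(84 + 16) = ((2*7*14)*6)/100 = (196*6)*(1/100) = 1176*(1/100) = 294/25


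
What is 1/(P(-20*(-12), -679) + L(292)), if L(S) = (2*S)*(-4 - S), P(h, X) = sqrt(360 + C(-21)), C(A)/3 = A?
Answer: -172864/29881962199 - 3*sqrt(33)/29881962199 ≈ -5.7855e-6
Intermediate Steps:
C(A) = 3*A
P(h, X) = 3*sqrt(33) (P(h, X) = sqrt(360 + 3*(-21)) = sqrt(360 - 63) = sqrt(297) = 3*sqrt(33))
L(S) = 2*S*(-4 - S)
1/(P(-20*(-12), -679) + L(292)) = 1/(3*sqrt(33) - 2*292*(4 + 292)) = 1/(3*sqrt(33) - 2*292*296) = 1/(3*sqrt(33) - 172864) = 1/(-172864 + 3*sqrt(33))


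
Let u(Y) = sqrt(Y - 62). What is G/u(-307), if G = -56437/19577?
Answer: 56437*I*sqrt(41)/2407971 ≈ 0.15007*I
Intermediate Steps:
u(Y) = sqrt(-62 + Y)
G = -56437/19577 (G = -56437*1/19577 = -56437/19577 ≈ -2.8828)
G/u(-307) = -56437/(19577*sqrt(-62 - 307)) = -56437*(-I*sqrt(41)/123)/19577 = -(-56437)*I*sqrt(41)/2407971 = 56437*I*sqrt(41)/2407971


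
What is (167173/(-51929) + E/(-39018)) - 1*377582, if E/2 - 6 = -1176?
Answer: -127508351147743/337694287 ≈ -3.7759e+5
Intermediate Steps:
E = -2340 (E = 12 + 2*(-1176) = 12 - 2352 = -2340)
(167173/(-51929) + E/(-39018)) - 1*377582 = (167173/(-51929) - 2340/(-39018)) - 1*377582 = (167173*(-1/51929) - 2340*(-1/39018)) - 377582 = (-167173/51929 + 390/6503) - 377582 = -1066873709/337694287 - 377582 = -127508351147743/337694287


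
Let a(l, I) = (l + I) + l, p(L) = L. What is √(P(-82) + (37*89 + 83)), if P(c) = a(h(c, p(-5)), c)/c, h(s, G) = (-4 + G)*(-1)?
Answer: 4*√354773/41 ≈ 58.110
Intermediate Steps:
h(s, G) = 4 - G
a(l, I) = I + 2*l (a(l, I) = (I + l) + l = I + 2*l)
P(c) = (18 + c)/c (P(c) = (c + 2*(4 - 1*(-5)))/c = (c + 2*(4 + 5))/c = (c + 2*9)/c = (c + 18)/c = (18 + c)/c)
√(P(-82) + (37*89 + 83)) = √((18 - 82)/(-82) + (37*89 + 83)) = √(-1/82*(-64) + (3293 + 83)) = √(32/41 + 3376) = √(138448/41) = 4*√354773/41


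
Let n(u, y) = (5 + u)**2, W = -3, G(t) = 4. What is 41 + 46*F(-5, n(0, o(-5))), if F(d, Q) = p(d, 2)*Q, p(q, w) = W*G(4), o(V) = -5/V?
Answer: -13759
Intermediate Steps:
p(q, w) = -12 (p(q, w) = -3*4 = -12)
F(d, Q) = -12*Q
41 + 46*F(-5, n(0, o(-5))) = 41 + 46*(-12*(5 + 0)**2) = 41 + 46*(-12*5**2) = 41 + 46*(-12*25) = 41 + 46*(-300) = 41 - 13800 = -13759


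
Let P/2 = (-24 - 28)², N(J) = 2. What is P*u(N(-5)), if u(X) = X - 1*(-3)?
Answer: 27040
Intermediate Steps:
u(X) = 3 + X (u(X) = X + 3 = 3 + X)
P = 5408 (P = 2*(-24 - 28)² = 2*(-52)² = 2*2704 = 5408)
P*u(N(-5)) = 5408*(3 + 2) = 5408*5 = 27040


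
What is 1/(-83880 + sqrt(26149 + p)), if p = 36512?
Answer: -27960/2345263913 - sqrt(62661)/7035791739 ≈ -1.1957e-5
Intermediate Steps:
1/(-83880 + sqrt(26149 + p)) = 1/(-83880 + sqrt(26149 + 36512)) = 1/(-83880 + sqrt(62661))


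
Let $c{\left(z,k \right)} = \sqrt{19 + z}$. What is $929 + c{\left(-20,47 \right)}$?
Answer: $929 + i \approx 929.0 + 1.0 i$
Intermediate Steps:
$929 + c{\left(-20,47 \right)} = 929 + \sqrt{19 - 20} = 929 + \sqrt{-1} = 929 + i$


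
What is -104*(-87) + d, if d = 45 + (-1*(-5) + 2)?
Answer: 9100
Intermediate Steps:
d = 52 (d = 45 + (5 + 2) = 45 + 7 = 52)
-104*(-87) + d = -104*(-87) + 52 = 9048 + 52 = 9100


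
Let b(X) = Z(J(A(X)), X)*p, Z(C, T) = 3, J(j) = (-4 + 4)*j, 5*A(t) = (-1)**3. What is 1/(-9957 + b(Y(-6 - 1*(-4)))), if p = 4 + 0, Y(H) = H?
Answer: -1/9945 ≈ -0.00010055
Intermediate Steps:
A(t) = -1/5 (A(t) = (1/5)*(-1)**3 = (1/5)*(-1) = -1/5)
J(j) = 0 (J(j) = 0*j = 0)
p = 4
b(X) = 12 (b(X) = 3*4 = 12)
1/(-9957 + b(Y(-6 - 1*(-4)))) = 1/(-9957 + 12) = 1/(-9945) = -1/9945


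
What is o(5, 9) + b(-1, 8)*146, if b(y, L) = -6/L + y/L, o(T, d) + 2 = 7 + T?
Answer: -471/4 ≈ -117.75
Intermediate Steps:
o(T, d) = 5 + T (o(T, d) = -2 + (7 + T) = 5 + T)
o(5, 9) + b(-1, 8)*146 = (5 + 5) + ((-6 - 1)/8)*146 = 10 + ((⅛)*(-7))*146 = 10 - 7/8*146 = 10 - 511/4 = -471/4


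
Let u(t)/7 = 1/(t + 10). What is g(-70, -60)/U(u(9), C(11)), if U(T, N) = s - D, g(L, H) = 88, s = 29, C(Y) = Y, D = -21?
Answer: 44/25 ≈ 1.7600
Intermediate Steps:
u(t) = 7/(10 + t) (u(t) = 7/(t + 10) = 7/(10 + t))
U(T, N) = 50 (U(T, N) = 29 - 1*(-21) = 29 + 21 = 50)
g(-70, -60)/U(u(9), C(11)) = 88/50 = 88*(1/50) = 44/25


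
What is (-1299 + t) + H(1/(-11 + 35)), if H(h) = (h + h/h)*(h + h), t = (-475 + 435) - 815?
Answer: -620327/288 ≈ -2153.9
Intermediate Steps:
t = -855 (t = -40 - 815 = -855)
H(h) = 2*h*(1 + h) (H(h) = (h + 1)*(2*h) = (1 + h)*(2*h) = 2*h*(1 + h))
(-1299 + t) + H(1/(-11 + 35)) = (-1299 - 855) + 2*(1 + 1/(-11 + 35))/(-11 + 35) = -2154 + 2*(1 + 1/24)/24 = -2154 + 2*(1/24)*(1 + 1/24) = -2154 + 2*(1/24)*(25/24) = -2154 + 25/288 = -620327/288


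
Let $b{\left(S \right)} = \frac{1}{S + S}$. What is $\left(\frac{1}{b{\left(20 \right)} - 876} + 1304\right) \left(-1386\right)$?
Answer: $- \frac{63327470976}{35039} \approx -1.8073 \cdot 10^{6}$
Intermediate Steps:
$b{\left(S \right)} = \frac{1}{2 S}$
$\left(\frac{1}{b{\left(20 \right)} - 876} + 1304\right) \left(-1386\right) = \left(\frac{1}{\frac{1}{2 \cdot 20} - 876} + 1304\right) \left(-1386\right) = \left(\frac{1}{\frac{1}{2} \cdot \frac{1}{20} - 876} + 1304\right) \left(-1386\right) = \left(\frac{1}{\frac{1}{40} - 876} + 1304\right) \left(-1386\right) = \left(\frac{1}{- \frac{35039}{40}} + 1304\right) \left(-1386\right) = \left(- \frac{40}{35039} + 1304\right) \left(-1386\right) = \frac{45690816}{35039} \left(-1386\right) = - \frac{63327470976}{35039}$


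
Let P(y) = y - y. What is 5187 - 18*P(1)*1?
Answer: 5187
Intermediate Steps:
P(y) = 0
5187 - 18*P(1)*1 = 5187 - 18*0*1 = 5187 + 0*1 = 5187 + 0 = 5187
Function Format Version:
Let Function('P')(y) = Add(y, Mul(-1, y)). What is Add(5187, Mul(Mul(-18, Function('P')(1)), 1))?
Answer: 5187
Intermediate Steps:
Function('P')(y) = 0
Add(5187, Mul(Mul(-18, Function('P')(1)), 1)) = Add(5187, Mul(Mul(-18, 0), 1)) = Add(5187, Mul(0, 1)) = Add(5187, 0) = 5187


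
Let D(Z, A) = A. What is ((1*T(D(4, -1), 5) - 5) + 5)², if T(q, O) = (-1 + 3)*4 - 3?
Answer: 25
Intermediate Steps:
T(q, O) = 5 (T(q, O) = 2*4 - 3 = 8 - 3 = 5)
((1*T(D(4, -1), 5) - 5) + 5)² = ((1*5 - 5) + 5)² = ((5 - 5) + 5)² = (0 + 5)² = 5² = 25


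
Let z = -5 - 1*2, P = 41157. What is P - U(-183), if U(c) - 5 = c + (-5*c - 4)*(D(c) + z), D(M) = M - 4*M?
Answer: -452427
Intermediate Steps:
z = -7 (z = -5 - 2 = -7)
D(M) = -3*M
U(c) = 5 + c + (-7 - 3*c)*(-4 - 5*c) (U(c) = 5 + (c + (-5*c - 4)*(-3*c - 7)) = 5 + (c + (-4 - 5*c)*(-7 - 3*c)) = 5 + (c + (-7 - 3*c)*(-4 - 5*c)) = 5 + c + (-7 - 3*c)*(-4 - 5*c))
P - U(-183) = 41157 - (33 + 15*(-183)**2 + 48*(-183)) = 41157 - (33 + 15*33489 - 8784) = 41157 - (33 + 502335 - 8784) = 41157 - 1*493584 = 41157 - 493584 = -452427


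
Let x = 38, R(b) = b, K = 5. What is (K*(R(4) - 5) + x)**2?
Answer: 1089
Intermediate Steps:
(K*(R(4) - 5) + x)**2 = (5*(4 - 5) + 38)**2 = (5*(-1) + 38)**2 = (-5 + 38)**2 = 33**2 = 1089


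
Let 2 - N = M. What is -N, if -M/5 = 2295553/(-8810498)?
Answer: -6143231/8810498 ≈ -0.69726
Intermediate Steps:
M = 11477765/8810498 (M = -11477765/(-8810498) = -11477765*(-1)/8810498 = -5*(-2295553/8810498) = 11477765/8810498 ≈ 1.3027)
N = 6143231/8810498 (N = 2 - 1*11477765/8810498 = 2 - 11477765/8810498 = 6143231/8810498 ≈ 0.69726)
-N = -1*6143231/8810498 = -6143231/8810498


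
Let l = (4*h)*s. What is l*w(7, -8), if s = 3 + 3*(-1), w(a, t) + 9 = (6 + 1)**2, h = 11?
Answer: 0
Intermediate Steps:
w(a, t) = 40 (w(a, t) = -9 + (6 + 1)**2 = -9 + 7**2 = -9 + 49 = 40)
s = 0 (s = 3 - 3 = 0)
l = 0 (l = (4*11)*0 = 44*0 = 0)
l*w(7, -8) = 0*40 = 0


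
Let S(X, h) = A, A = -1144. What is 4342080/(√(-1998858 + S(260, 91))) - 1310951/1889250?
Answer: -1310951/1889250 - 2171040*I*√2000002/1000001 ≈ -0.6939 - 3070.3*I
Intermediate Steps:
S(X, h) = -1144
4342080/(√(-1998858 + S(260, 91))) - 1310951/1889250 = 4342080/(√(-1998858 - 1144)) - 1310951/1889250 = 4342080/(√(-2000002)) - 1310951*1/1889250 = 4342080/((I*√2000002)) - 1310951/1889250 = 4342080*(-I*√2000002/2000002) - 1310951/1889250 = -2171040*I*√2000002/1000001 - 1310951/1889250 = -1310951/1889250 - 2171040*I*√2000002/1000001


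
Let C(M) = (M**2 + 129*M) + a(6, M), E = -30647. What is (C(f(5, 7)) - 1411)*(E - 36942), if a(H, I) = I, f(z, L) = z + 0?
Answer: 49745504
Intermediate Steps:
f(z, L) = z
C(M) = M**2 + 130*M (C(M) = (M**2 + 129*M) + M = M**2 + 130*M)
(C(f(5, 7)) - 1411)*(E - 36942) = (5*(130 + 5) - 1411)*(-30647 - 36942) = (5*135 - 1411)*(-67589) = (675 - 1411)*(-67589) = -736*(-67589) = 49745504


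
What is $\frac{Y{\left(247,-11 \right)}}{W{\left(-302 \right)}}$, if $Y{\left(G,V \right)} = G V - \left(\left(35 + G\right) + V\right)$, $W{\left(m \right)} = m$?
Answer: $\frac{1494}{151} \approx 9.894$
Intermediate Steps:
$Y{\left(G,V \right)} = -35 - G - V + G V$ ($Y{\left(G,V \right)} = G V - \left(35 + G + V\right) = -35 - G - V + G V$)
$\frac{Y{\left(247,-11 \right)}}{W{\left(-302 \right)}} = \frac{-35 - 247 - -11 + 247 \left(-11\right)}{-302} = \left(-35 - 247 + 11 - 2717\right) \left(- \frac{1}{302}\right) = \left(-2988\right) \left(- \frac{1}{302}\right) = \frac{1494}{151}$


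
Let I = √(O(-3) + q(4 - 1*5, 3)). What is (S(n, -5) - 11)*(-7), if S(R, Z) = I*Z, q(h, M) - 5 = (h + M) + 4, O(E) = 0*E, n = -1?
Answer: 77 + 35*√11 ≈ 193.08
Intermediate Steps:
O(E) = 0
q(h, M) = 9 + M + h (q(h, M) = 5 + ((h + M) + 4) = 5 + ((M + h) + 4) = 5 + (4 + M + h) = 9 + M + h)
I = √11 (I = √(0 + (9 + 3 + (4 - 1*5))) = √(0 + (9 + 3 + (4 - 5))) = √(0 + (9 + 3 - 1)) = √(0 + 11) = √11 ≈ 3.3166)
S(R, Z) = Z*√11 (S(R, Z) = √11*Z = Z*√11)
(S(n, -5) - 11)*(-7) = (-5*√11 - 11)*(-7) = (-11 - 5*√11)*(-7) = 77 + 35*√11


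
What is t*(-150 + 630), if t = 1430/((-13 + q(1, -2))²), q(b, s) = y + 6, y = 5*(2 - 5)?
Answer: 15600/11 ≈ 1418.2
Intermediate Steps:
y = -15 (y = 5*(-3) = -15)
q(b, s) = -9 (q(b, s) = -15 + 6 = -9)
t = 65/22 (t = 1430/((-13 - 9)²) = 1430/((-22)²) = 1430/484 = 1430*(1/484) = 65/22 ≈ 2.9545)
t*(-150 + 630) = 65*(-150 + 630)/22 = (65/22)*480 = 15600/11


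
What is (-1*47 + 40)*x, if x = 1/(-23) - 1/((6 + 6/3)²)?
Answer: 609/1472 ≈ 0.41372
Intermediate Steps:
x = -87/1472 (x = -1/23 - 1/((6 + 6*(⅓))²) = -1/23 - 1/((6 + 2)²) = -1/23 - 1/(8²) = -1/23 - 1/64 = -87/1472 ≈ -0.059103)
(-1*47 + 40)*x = (-1*47 + 40)*(-87/1472) = (-47 + 40)*(-87/1472) = -7*(-87/1472) = 609/1472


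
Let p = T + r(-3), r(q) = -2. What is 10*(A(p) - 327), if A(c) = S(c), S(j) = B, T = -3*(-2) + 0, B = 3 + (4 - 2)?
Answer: -3220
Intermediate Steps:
B = 5 (B = 3 + 2 = 5)
T = 6 (T = 6 + 0 = 6)
S(j) = 5
p = 4 (p = 6 - 2 = 4)
A(c) = 5
10*(A(p) - 327) = 10*(5 - 327) = 10*(-322) = -3220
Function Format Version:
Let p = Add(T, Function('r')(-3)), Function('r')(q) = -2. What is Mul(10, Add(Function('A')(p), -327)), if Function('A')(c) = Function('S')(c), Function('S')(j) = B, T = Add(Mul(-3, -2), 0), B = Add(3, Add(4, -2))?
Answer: -3220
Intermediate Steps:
B = 5 (B = Add(3, 2) = 5)
T = 6 (T = Add(6, 0) = 6)
Function('S')(j) = 5
p = 4 (p = Add(6, -2) = 4)
Function('A')(c) = 5
Mul(10, Add(Function('A')(p), -327)) = Mul(10, Add(5, -327)) = Mul(10, -322) = -3220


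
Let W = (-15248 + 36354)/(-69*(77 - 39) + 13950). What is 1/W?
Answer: 5664/10553 ≈ 0.53672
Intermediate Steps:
W = 10553/5664 (W = 21106/(-69*38 + 13950) = 21106/(-2622 + 13950) = 21106/11328 = 21106*(1/11328) = 10553/5664 ≈ 1.8632)
1/W = 1/(10553/5664) = 5664/10553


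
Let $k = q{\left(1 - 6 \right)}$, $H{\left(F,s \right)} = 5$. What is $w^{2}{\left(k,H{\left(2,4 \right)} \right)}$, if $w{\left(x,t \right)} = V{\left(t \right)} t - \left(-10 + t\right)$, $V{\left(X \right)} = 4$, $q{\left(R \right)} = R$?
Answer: $625$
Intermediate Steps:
$k = -5$ ($k = 1 - 6 = -5$)
$w{\left(x,t \right)} = 10 + 3 t$ ($w{\left(x,t \right)} = 4 t - \left(-10 + t\right) = 10 + 3 t$)
$w^{2}{\left(k,H{\left(2,4 \right)} \right)} = \left(10 + 3 \cdot 5\right)^{2} = \left(10 + 15\right)^{2} = 25^{2} = 625$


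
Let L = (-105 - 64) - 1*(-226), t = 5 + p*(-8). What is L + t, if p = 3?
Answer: 38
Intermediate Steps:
t = -19 (t = 5 + 3*(-8) = 5 - 24 = -19)
L = 57 (L = -169 + 226 = 57)
L + t = 57 - 19 = 38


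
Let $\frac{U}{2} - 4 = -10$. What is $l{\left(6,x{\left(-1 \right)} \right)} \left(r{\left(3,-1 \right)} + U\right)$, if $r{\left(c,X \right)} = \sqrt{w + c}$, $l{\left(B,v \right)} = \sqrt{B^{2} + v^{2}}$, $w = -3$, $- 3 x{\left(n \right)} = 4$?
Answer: $- 8 \sqrt{85} \approx -73.756$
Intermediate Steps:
$U = -12$ ($U = 8 + 2 \left(-10\right) = 8 - 20 = -12$)
$x{\left(n \right)} = - \frac{4}{3}$ ($x{\left(n \right)} = \left(- \frac{1}{3}\right) 4 = - \frac{4}{3}$)
$r{\left(c,X \right)} = \sqrt{-3 + c}$
$l{\left(6,x{\left(-1 \right)} \right)} \left(r{\left(3,-1 \right)} + U\right) = \sqrt{6^{2} + \left(- \frac{4}{3}\right)^{2}} \left(\sqrt{-3 + 3} - 12\right) = \sqrt{36 + \frac{16}{9}} \left(\sqrt{0} - 12\right) = \sqrt{\frac{340}{9}} \left(0 - 12\right) = \frac{2 \sqrt{85}}{3} \left(-12\right) = - 8 \sqrt{85}$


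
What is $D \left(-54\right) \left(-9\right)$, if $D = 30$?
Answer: $14580$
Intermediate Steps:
$D \left(-54\right) \left(-9\right) = 30 \left(-54\right) \left(-9\right) = \left(-1620\right) \left(-9\right) = 14580$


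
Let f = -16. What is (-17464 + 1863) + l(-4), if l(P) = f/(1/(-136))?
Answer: -13425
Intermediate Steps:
l(P) = 2176 (l(P) = -16/(1/(-136)) = -16/(-1/136) = -16*(-136) = 2176)
(-17464 + 1863) + l(-4) = (-17464 + 1863) + 2176 = -15601 + 2176 = -13425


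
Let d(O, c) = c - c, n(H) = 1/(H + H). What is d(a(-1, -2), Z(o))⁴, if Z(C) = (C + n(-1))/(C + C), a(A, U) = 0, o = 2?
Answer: 0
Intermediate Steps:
n(H) = 1/(2*H)
Z(C) = (-½ + C)/(2*C) (Z(C) = (C + (½)/(-1))/(C + C) = (C + (½)*(-1))/((2*C)) = (C - ½)*(1/(2*C)) = (-½ + C)*(1/(2*C)) = (-½ + C)/(2*C))
d(O, c) = 0
d(a(-1, -2), Z(o))⁴ = 0⁴ = 0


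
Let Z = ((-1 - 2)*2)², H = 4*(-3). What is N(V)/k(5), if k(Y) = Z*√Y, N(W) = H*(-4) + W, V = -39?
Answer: √5/20 ≈ 0.11180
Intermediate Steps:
H = -12
N(W) = 48 + W (N(W) = -12*(-4) + W = 48 + W)
Z = 36 (Z = (-3*2)² = (-6)² = 36)
k(Y) = 36*√Y
N(V)/k(5) = (48 - 39)/((36*√5)) = 9*(√5/180) = √5/20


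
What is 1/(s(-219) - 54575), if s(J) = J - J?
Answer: -1/54575 ≈ -1.8323e-5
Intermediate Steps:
s(J) = 0
1/(s(-219) - 54575) = 1/(0 - 54575) = 1/(-54575) = -1/54575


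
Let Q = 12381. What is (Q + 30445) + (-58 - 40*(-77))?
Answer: 45848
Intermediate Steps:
(Q + 30445) + (-58 - 40*(-77)) = (12381 + 30445) + (-58 - 40*(-77)) = 42826 + (-58 + 3080) = 42826 + 3022 = 45848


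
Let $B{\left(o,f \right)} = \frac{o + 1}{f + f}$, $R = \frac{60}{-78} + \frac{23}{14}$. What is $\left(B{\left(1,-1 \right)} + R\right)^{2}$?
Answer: $\frac{529}{33124} \approx 0.01597$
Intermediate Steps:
$R = \frac{159}{182}$ ($R = 60 \left(- \frac{1}{78}\right) + 23 \cdot \frac{1}{14} = - \frac{10}{13} + \frac{23}{14} = \frac{159}{182} \approx 0.87363$)
$B{\left(o,f \right)} = \frac{1 + o}{2 f}$
$\left(B{\left(1,-1 \right)} + R\right)^{2} = \left(\frac{1 + 1}{2 \left(-1\right)} + \frac{159}{182}\right)^{2} = \left(\frac{1}{2} \left(-1\right) 2 + \frac{159}{182}\right)^{2} = \left(-1 + \frac{159}{182}\right)^{2} = \left(- \frac{23}{182}\right)^{2} = \frac{529}{33124}$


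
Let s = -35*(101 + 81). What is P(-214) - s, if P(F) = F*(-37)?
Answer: 14288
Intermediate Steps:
P(F) = -37*F
s = -6370 (s = -35*182 = -6370)
P(-214) - s = -37*(-214) - 1*(-6370) = 7918 + 6370 = 14288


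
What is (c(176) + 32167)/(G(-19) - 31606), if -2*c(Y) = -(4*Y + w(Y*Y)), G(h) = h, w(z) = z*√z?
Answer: -2758407/31625 ≈ -87.222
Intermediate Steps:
w(z) = z^(3/2)
c(Y) = (Y²)^(3/2)/2 + 2*Y (c(Y) = -(-1)*(4*Y + (Y*Y)^(3/2))/2 = -(-1)*(4*Y + (Y²)^(3/2))/2 = -(-1)*((Y²)^(3/2) + 4*Y)/2 = -(-(Y²)^(3/2) - 4*Y)/2 = (Y²)^(3/2)/2 + 2*Y)
(c(176) + 32167)/(G(-19) - 31606) = (((176²)^(3/2)/2 + 2*176) + 32167)/(-19 - 31606) = ((30976^(3/2)/2 + 352) + 32167)/(-31625) = (((½)*5451776 + 352) + 32167)*(-1/31625) = ((2725888 + 352) + 32167)*(-1/31625) = (2726240 + 32167)*(-1/31625) = 2758407*(-1/31625) = -2758407/31625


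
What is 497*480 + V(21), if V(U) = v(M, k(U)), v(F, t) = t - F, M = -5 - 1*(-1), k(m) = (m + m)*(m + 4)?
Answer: 239614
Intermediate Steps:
k(m) = 2*m*(4 + m) (k(m) = (2*m)*(4 + m) = 2*m*(4 + m))
M = -4 (M = -5 + 1 = -4)
V(U) = 4 + 2*U*(4 + U) (V(U) = 2*U*(4 + U) - 1*(-4) = 2*U*(4 + U) + 4 = 4 + 2*U*(4 + U))
497*480 + V(21) = 497*480 + (4 + 2*21*(4 + 21)) = 238560 + (4 + 2*21*25) = 238560 + (4 + 1050) = 238560 + 1054 = 239614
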